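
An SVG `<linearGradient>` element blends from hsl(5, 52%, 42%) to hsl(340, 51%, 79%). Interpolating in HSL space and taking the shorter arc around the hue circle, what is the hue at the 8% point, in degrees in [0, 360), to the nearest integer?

Hue: 340 − 5 = 335°, but |335| > 180 so the shorter arc goes the other way: Δh = 335 − 360 = -25°.
H = 5 + 0.08 × (-25) = 3 → 3°

3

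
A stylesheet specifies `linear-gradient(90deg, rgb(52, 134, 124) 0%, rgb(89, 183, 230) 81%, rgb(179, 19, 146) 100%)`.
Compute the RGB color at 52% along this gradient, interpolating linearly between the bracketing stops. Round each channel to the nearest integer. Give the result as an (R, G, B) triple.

(76, 165, 192)

52% lies between the 0% and 81% stops, so the local fraction is t = (52 − 0)/(81 − 0) = 52/81 ≈ 0.642.
R = 52 + 0.642 × (89 − 52) = 75.754 → 76
G = 134 + 0.642 × (183 − 134) = 165.458 → 165
B = 124 + 0.642 × (230 − 124) = 192.052 → 192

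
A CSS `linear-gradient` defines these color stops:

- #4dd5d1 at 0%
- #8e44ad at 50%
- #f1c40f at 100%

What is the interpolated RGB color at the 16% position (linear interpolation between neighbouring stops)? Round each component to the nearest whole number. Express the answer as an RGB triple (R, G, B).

(98, 167, 197)

16% lies between the 0% and 50% stops, so the local fraction is t = (16 − 0)/(50 − 0) = 16/50 ≈ 0.32.
#4dd5d1 → (77, 213, 209); #8e44ad → (142, 68, 173).
R = 77 + 0.32 × (142 − 77) = 97.8 → 98
G = 213 + 0.32 × (68 − 213) = 166.6 → 167
B = 209 + 0.32 × (173 − 209) = 197.48 → 197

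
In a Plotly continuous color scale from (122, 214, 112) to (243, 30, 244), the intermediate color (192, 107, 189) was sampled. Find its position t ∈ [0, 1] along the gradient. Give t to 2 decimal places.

0.58

Invert the lerp on the G channel (largest span, 184): t = (107 − 214) / (30 − 214) = -107/-184 = 0.58152.
Check on R: (192 − 122)/(243 − 122) = 0.5785 ✓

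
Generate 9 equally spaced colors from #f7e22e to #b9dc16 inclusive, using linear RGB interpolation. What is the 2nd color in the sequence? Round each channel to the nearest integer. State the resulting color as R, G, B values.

With 9 swatches and endpoints inclusive, swatch 2 sits at t = (2 − 1)/(9 − 1) = 1/8 ≈ 0.125.
#f7e22e → (247, 226, 46); #b9dc16 → (185, 220, 22).
R = 247 + 0.125 × (185 − 247) = 239.25 → 239
G = 226 + 0.125 × (220 − 226) = 225.25 → 225
B = 46 + 0.125 × (22 − 46) = 43 → 43

(239, 225, 43)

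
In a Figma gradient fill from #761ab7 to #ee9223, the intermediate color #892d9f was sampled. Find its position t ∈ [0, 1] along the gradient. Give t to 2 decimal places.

0.16

Invert the lerp on the B channel (largest span, 148): t = (159 − 183) / (35 − 183) = -24/-148 = 0.16216.
Check on R: (137 − 118)/(238 − 118) = 0.1583 ✓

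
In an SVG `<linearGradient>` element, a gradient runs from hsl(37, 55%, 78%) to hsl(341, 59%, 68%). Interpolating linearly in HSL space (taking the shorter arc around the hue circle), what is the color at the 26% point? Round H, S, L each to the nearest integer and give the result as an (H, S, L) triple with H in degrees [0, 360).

Hue: 341 − 37 = 304°, but |304| > 180 so the shorter arc goes the other way: Δh = 304 − 360 = -56°.
H = 37 + 0.26 × (-56) = 22.44 → 22°
S = 55 + 0.26 × (59 − 55) = 56.04 → 56%
L = 78 + 0.26 × (68 − 78) = 75.4 → 75%

(22, 56, 75)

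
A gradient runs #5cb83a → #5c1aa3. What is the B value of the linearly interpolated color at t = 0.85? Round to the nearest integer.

B₁ = 58 (from #5cb83a), B₂ = 163 (from #5c1aa3).
B = 58 + 0.85 × (163 − 58) = 147.25 → 147

147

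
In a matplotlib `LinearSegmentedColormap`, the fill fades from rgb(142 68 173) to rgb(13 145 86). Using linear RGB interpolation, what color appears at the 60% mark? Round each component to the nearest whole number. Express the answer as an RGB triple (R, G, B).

60% corresponds to t = 0.6.
R = 142 + 0.6 × (13 − 142) = 142 + 0.6 × -129 = 64.6 → 65
G = 68 + 0.6 × (145 − 68) = 68 + 0.6 × 77 = 114.2 → 114
B = 173 + 0.6 × (86 − 173) = 173 + 0.6 × -87 = 120.8 → 121
So the blended color is (65, 114, 121), about #417279.

(65, 114, 121)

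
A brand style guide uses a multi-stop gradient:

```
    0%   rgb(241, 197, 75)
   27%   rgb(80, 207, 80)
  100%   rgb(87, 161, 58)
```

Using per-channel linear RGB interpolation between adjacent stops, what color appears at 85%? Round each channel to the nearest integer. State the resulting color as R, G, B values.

(86, 170, 63)

85% lies between the 27% and 100% stops, so the local fraction is t = (85 − 27)/(100 − 27) = 58/73 ≈ 0.7945.
R = 80 + 0.7945 × (87 − 80) = 85.561 → 86
G = 207 + 0.7945 × (161 − 207) = 170.453 → 170
B = 80 + 0.7945 × (58 − 80) = 62.521 → 63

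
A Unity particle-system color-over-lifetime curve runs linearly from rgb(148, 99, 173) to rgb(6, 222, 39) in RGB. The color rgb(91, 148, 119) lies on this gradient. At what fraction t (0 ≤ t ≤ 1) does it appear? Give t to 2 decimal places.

Invert the lerp on the R channel (largest span, 142): t = (91 − 148) / (6 − 148) = -57/-142 = 0.40141.
Check on G: (148 − 99)/(222 − 99) = 0.3984 ✓

0.40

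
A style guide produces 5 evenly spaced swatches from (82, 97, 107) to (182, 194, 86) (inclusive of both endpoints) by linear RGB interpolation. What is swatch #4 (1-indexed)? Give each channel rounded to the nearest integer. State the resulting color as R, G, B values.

With 5 swatches and endpoints inclusive, swatch 4 sits at t = (4 − 1)/(5 − 1) = 3/4 ≈ 0.75.
R = 82 + 0.75 × (182 − 82) = 157 → 157
G = 97 + 0.75 × (194 − 97) = 169.75 → 170
B = 107 + 0.75 × (86 − 107) = 91.25 → 91

(157, 170, 91)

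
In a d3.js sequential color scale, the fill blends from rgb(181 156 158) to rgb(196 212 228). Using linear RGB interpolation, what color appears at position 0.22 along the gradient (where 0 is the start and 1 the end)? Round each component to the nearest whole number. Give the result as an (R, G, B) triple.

R = 181 + 0.22 × (196 − 181) = 181 + 0.22 × 15 = 184.3 → 184
G = 156 + 0.22 × (212 − 156) = 156 + 0.22 × 56 = 168.32 → 168
B = 158 + 0.22 × (228 − 158) = 158 + 0.22 × 70 = 173.4 → 173
So the blended color is (184, 168, 173), about #b8a8ad.

(184, 168, 173)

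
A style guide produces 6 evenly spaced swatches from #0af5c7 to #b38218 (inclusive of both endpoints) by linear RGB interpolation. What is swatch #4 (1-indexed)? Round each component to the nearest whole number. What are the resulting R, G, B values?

(111, 176, 94)

With 6 swatches and endpoints inclusive, swatch 4 sits at t = (4 − 1)/(6 − 1) = 3/5 ≈ 0.6.
#0af5c7 → (10, 245, 199); #b38218 → (179, 130, 24).
R = 10 + 0.6 × (179 − 10) = 111.4 → 111
G = 245 + 0.6 × (130 − 245) = 176 → 176
B = 199 + 0.6 × (24 − 199) = 94 → 94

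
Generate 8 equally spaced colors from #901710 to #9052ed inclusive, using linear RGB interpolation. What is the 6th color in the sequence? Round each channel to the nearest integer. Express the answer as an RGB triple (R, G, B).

With 8 swatches and endpoints inclusive, swatch 6 sits at t = (6 − 1)/(8 − 1) = 5/7 ≈ 0.7143.
#901710 → (144, 23, 16); #9052ed → (144, 82, 237).
R = 144 + 0.7143 × (144 − 144) = 144 → 144
G = 23 + 0.7143 × (82 − 23) = 65.144 → 65
B = 16 + 0.7143 × (237 − 16) = 173.86 → 174

(144, 65, 174)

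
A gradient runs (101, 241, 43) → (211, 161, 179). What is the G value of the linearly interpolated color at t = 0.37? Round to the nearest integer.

G = 241 + 0.37 × (161 − 241) = 211.4 → 211

211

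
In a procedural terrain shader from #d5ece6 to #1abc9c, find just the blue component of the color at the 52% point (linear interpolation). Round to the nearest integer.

B₁ = 230 (from #d5ece6), B₂ = 156 (from #1abc9c).
B = 230 + 0.52 × (156 − 230) = 191.52 → 192

192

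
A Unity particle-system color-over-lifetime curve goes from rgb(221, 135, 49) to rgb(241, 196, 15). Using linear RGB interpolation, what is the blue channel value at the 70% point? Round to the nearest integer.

25

B = 49 + 0.7 × (15 − 49) = 25.2 → 25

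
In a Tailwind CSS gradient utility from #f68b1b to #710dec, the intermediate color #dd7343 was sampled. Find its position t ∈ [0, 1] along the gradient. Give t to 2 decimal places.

0.19

Invert the lerp on the B channel (largest span, 209): t = (67 − 27) / (236 − 27) = 40/209 = 0.19139.
Check on R: (221 − 246)/(113 − 246) = 0.188 ✓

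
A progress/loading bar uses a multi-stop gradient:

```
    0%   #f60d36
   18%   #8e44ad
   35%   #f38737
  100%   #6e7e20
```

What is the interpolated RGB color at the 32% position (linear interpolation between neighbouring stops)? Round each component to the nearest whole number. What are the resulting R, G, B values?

32% lies between the 18% and 35% stops, so the local fraction is t = (32 − 18)/(35 − 18) = 14/17 ≈ 0.8235.
#8e44ad → (142, 68, 173); #f38737 → (243, 135, 55).
R = 142 + 0.8235 × (243 − 142) = 225.173 → 225
G = 68 + 0.8235 × (135 − 68) = 123.174 → 123
B = 173 + 0.8235 × (55 − 173) = 75.827 → 76

(225, 123, 76)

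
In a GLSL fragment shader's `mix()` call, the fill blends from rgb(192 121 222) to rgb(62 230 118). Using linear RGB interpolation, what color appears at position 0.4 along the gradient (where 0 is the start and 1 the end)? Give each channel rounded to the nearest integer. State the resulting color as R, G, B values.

(140, 165, 180)

R = 192 + 0.4 × (62 − 192) = 192 + 0.4 × -130 = 140 → 140
G = 121 + 0.4 × (230 − 121) = 121 + 0.4 × 109 = 164.6 → 165
B = 222 + 0.4 × (118 − 222) = 222 + 0.4 × -104 = 180.4 → 180
So the blended color is (140, 165, 180), about #8ca5b4.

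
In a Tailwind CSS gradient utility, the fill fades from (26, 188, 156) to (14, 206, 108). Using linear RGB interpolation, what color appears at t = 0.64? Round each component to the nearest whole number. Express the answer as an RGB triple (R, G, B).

R = 26 + 0.64 × (14 − 26) = 26 + 0.64 × -12 = 18.32 → 18
G = 188 + 0.64 × (206 − 188) = 188 + 0.64 × 18 = 199.52 → 200
B = 156 + 0.64 × (108 − 156) = 156 + 0.64 × -48 = 125.28 → 125

(18, 200, 125)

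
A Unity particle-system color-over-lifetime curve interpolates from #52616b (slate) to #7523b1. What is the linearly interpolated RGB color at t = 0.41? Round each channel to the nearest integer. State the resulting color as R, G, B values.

(96, 72, 136)

#52616b → (82, 97, 107); #7523b1 → (117, 35, 177).
R = 82 + 0.41 × (117 − 82) = 82 + 0.41 × 35 = 96.35 → 96
G = 97 + 0.41 × (35 − 97) = 97 + 0.41 × -62 = 71.58 → 72
B = 107 + 0.41 × (177 − 107) = 107 + 0.41 × 70 = 135.7 → 136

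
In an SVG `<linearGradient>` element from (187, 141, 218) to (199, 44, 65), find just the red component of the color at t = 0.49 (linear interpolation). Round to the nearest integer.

193

R = 187 + 0.49 × (199 − 187) = 192.88 → 193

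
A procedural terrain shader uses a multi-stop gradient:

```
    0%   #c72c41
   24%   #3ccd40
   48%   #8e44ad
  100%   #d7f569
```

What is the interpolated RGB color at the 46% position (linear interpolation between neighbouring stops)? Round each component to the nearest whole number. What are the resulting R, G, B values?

46% lies between the 24% and 48% stops, so the local fraction is t = (46 − 24)/(48 − 24) = 22/24 ≈ 0.9167.
#3ccd40 → (60, 205, 64); #8e44ad → (142, 68, 173).
R = 60 + 0.9167 × (142 − 60) = 135.169 → 135
G = 205 + 0.9167 × (68 − 205) = 79.412 → 79
B = 64 + 0.9167 × (173 − 64) = 163.92 → 164

(135, 79, 164)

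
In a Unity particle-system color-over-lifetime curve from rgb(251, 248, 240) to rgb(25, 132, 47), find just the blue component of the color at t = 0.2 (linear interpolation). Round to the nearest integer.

B = 240 + 0.2 × (47 − 240) = 201.4 → 201

201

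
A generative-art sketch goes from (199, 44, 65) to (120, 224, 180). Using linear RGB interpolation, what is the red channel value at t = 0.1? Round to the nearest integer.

R = 199 + 0.1 × (120 − 199) = 191.1 → 191

191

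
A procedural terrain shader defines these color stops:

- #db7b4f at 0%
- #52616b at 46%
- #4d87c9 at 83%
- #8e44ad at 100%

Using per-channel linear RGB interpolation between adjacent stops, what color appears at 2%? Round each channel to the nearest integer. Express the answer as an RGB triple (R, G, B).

(213, 122, 80)

2% lies between the 0% and 46% stops, so the local fraction is t = (2 − 0)/(46 − 0) = 2/46 ≈ 0.0435.
#db7b4f → (219, 123, 79); #52616b → (82, 97, 107).
R = 219 + 0.0435 × (82 − 219) = 213.041 → 213
G = 123 + 0.0435 × (97 − 123) = 121.869 → 122
B = 79 + 0.0435 × (107 − 79) = 80.218 → 80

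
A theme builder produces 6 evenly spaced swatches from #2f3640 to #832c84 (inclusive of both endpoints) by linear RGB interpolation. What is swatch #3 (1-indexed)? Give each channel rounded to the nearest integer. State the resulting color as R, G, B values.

With 6 swatches and endpoints inclusive, swatch 3 sits at t = (3 − 1)/(6 − 1) = 2/5 ≈ 0.4.
#2f3640 → (47, 54, 64); #832c84 → (131, 44, 132).
R = 47 + 0.4 × (131 − 47) = 80.6 → 81
G = 54 + 0.4 × (44 − 54) = 50 → 50
B = 64 + 0.4 × (132 − 64) = 91.2 → 91

(81, 50, 91)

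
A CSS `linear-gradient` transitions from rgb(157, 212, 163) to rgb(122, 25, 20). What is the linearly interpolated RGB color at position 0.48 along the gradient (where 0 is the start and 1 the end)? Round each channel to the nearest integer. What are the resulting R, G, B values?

R = 157 + 0.48 × (122 − 157) = 157 + 0.48 × -35 = 140.2 → 140
G = 212 + 0.48 × (25 − 212) = 212 + 0.48 × -187 = 122.24 → 122
B = 163 + 0.48 × (20 − 163) = 163 + 0.48 × -143 = 94.36 → 94

(140, 122, 94)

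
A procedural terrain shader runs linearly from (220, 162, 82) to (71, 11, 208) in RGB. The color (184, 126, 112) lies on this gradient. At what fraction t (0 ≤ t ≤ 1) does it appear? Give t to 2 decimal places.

Invert the lerp on the G channel (largest span, 151): t = (126 − 162) / (11 − 162) = -36/-151 = 0.23841.
Check on R: (184 − 220)/(71 − 220) = 0.2416 ✓

0.24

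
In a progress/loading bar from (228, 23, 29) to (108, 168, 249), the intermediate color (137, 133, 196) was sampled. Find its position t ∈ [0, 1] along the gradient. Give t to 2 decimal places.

0.76

Invert the lerp on the B channel (largest span, 220): t = (196 − 29) / (249 − 29) = 167/220 = 0.75909.
Check on R: (137 − 228)/(108 − 228) = 0.7583 ✓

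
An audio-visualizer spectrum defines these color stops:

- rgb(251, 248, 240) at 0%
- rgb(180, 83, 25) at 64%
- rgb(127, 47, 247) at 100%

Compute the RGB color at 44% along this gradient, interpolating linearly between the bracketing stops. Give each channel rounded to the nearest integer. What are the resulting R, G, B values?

44% lies between the 0% and 64% stops, so the local fraction is t = (44 − 0)/(64 − 0) = 44/64 ≈ 0.6875.
R = 251 + 0.6875 × (180 − 251) = 202.188 → 202
G = 248 + 0.6875 × (83 − 248) = 134.562 → 135
B = 240 + 0.6875 × (25 − 240) = 92.188 → 92

(202, 135, 92)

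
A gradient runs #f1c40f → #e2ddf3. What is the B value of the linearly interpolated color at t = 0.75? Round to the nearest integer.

186

B₁ = 15 (from #f1c40f), B₂ = 243 (from #e2ddf3).
B = 15 + 0.75 × (243 − 15) = 186 → 186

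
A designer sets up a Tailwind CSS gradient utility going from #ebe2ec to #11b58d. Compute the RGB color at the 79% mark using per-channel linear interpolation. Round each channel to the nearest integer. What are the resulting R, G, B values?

(63, 190, 161)

#ebe2ec → (235, 226, 236); #11b58d → (17, 181, 141).
79% corresponds to t = 0.79.
R = 235 + 0.79 × (17 − 235) = 235 + 0.79 × -218 = 62.78 → 63
G = 226 + 0.79 × (181 − 226) = 226 + 0.79 × -45 = 190.45 → 190
B = 236 + 0.79 × (141 − 236) = 236 + 0.79 × -95 = 160.95 → 161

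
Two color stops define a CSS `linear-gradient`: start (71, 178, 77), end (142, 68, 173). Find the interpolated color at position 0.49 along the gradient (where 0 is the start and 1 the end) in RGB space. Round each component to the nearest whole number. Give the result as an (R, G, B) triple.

R = 71 + 0.49 × (142 − 71) = 71 + 0.49 × 71 = 105.79 → 106
G = 178 + 0.49 × (68 − 178) = 178 + 0.49 × -110 = 124.1 → 124
B = 77 + 0.49 × (173 − 77) = 77 + 0.49 × 96 = 124.04 → 124

(106, 124, 124)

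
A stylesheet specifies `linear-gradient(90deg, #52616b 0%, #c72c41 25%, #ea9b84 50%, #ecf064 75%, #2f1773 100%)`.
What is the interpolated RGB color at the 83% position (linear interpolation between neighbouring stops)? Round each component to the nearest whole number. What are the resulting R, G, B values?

83% lies between the 75% and 100% stops, so the local fraction is t = (83 − 75)/(100 − 75) = 8/25 ≈ 0.32.
#ecf064 → (236, 240, 100); #2f1773 → (47, 23, 115).
R = 236 + 0.32 × (47 − 236) = 175.52 → 176
G = 240 + 0.32 × (23 − 240) = 170.56 → 171
B = 100 + 0.32 × (115 − 100) = 104.8 → 105

(176, 171, 105)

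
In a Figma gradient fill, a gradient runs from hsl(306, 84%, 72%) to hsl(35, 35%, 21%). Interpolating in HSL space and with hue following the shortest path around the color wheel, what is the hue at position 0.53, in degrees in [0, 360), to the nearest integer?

353

Hue: 35 − 306 = -271°, but |-271| > 180 so the shorter arc goes the other way: Δh = -271 + 360 = 89°.
H = 306 + 0.53 × (89) = 353.17 → 353°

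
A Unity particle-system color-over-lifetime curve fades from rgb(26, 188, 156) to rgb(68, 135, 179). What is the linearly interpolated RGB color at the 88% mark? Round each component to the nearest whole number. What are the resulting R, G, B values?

(63, 141, 176)

88% corresponds to t = 0.88.
R = 26 + 0.88 × (68 − 26) = 26 + 0.88 × 42 = 62.96 → 63
G = 188 + 0.88 × (135 − 188) = 188 + 0.88 × -53 = 141.36 → 141
B = 156 + 0.88 × (179 − 156) = 156 + 0.88 × 23 = 176.24 → 176
So the blended color is (63, 141, 176), about #3f8db0.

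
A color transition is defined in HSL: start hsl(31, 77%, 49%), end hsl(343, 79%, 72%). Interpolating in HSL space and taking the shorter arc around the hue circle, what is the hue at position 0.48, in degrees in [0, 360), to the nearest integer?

Hue: 343 − 31 = 312°, but |312| > 180 so the shorter arc goes the other way: Δh = 312 − 360 = -48°.
H = 31 + 0.48 × (-48) = 7.96 → 8°

8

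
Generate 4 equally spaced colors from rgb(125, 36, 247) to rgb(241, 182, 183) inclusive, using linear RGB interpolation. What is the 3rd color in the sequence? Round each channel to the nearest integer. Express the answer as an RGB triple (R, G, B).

(202, 133, 204)

With 4 swatches and endpoints inclusive, swatch 3 sits at t = (3 − 1)/(4 − 1) = 2/3 ≈ 0.6667.
R = 125 + 0.6667 × (241 − 125) = 202.337 → 202
G = 36 + 0.6667 × (182 − 36) = 133.338 → 133
B = 247 + 0.6667 × (183 − 247) = 204.331 → 204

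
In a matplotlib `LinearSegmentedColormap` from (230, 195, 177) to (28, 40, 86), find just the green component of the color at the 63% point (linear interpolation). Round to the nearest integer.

G = 195 + 0.63 × (40 − 195) = 97.35 → 97

97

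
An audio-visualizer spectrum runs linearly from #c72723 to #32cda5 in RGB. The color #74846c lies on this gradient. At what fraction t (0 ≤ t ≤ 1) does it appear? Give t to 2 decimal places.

Invert the lerp on the G channel (largest span, 166): t = (132 − 39) / (205 − 39) = 93/166 = 0.56024.
Check on R: (116 − 199)/(50 − 199) = 0.557 ✓

0.56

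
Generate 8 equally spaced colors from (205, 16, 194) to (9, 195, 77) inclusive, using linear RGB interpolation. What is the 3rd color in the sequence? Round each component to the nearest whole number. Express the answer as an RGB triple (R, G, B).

(149, 67, 161)

With 8 swatches and endpoints inclusive, swatch 3 sits at t = (3 − 1)/(8 − 1) = 2/7 ≈ 0.2857.
R = 205 + 0.2857 × (9 − 205) = 149.003 → 149
G = 16 + 0.2857 × (195 − 16) = 67.14 → 67
B = 194 + 0.2857 × (77 − 194) = 160.573 → 161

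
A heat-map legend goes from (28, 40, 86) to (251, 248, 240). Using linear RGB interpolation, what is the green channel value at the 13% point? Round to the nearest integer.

67

G = 40 + 0.13 × (248 − 40) = 67.04 → 67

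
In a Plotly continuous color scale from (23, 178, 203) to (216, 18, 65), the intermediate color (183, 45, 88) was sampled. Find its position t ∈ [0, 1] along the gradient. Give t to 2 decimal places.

Invert the lerp on the R channel (largest span, 193): t = (183 − 23) / (216 − 23) = 160/193 = 0.82902.
Check on G: (45 − 178)/(18 − 178) = 0.8313 ✓

0.83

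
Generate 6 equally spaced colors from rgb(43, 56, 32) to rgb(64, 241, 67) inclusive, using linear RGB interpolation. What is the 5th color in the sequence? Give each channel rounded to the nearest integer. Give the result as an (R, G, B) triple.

(60, 204, 60)

With 6 swatches and endpoints inclusive, swatch 5 sits at t = (5 − 1)/(6 − 1) = 4/5 ≈ 0.8.
R = 43 + 0.8 × (64 − 43) = 59.8 → 60
G = 56 + 0.8 × (241 − 56) = 204 → 204
B = 32 + 0.8 × (67 − 32) = 60 → 60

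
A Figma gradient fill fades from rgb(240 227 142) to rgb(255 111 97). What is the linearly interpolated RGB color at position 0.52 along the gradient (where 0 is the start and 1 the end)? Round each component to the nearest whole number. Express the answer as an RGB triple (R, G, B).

(248, 167, 119)

R = 240 + 0.52 × (255 − 240) = 240 + 0.52 × 15 = 247.8 → 248
G = 227 + 0.52 × (111 − 227) = 227 + 0.52 × -116 = 166.68 → 167
B = 142 + 0.52 × (97 − 142) = 142 + 0.52 × -45 = 118.6 → 119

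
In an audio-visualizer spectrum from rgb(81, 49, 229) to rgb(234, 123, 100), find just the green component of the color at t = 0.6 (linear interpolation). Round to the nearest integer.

93

G = 49 + 0.6 × (123 − 49) = 93.4 → 93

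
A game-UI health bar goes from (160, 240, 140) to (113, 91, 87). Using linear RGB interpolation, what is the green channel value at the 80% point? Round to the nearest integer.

G = 240 + 0.8 × (91 − 240) = 120.8 → 121

121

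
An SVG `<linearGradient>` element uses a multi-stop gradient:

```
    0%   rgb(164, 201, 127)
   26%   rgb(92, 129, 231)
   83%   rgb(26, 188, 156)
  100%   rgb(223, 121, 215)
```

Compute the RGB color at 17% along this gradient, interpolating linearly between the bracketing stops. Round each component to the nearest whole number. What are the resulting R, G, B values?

(117, 154, 195)

17% lies between the 0% and 26% stops, so the local fraction is t = (17 − 0)/(26 − 0) = 17/26 ≈ 0.6538.
R = 164 + 0.6538 × (92 − 164) = 116.926 → 117
G = 201 + 0.6538 × (129 − 201) = 153.926 → 154
B = 127 + 0.6538 × (231 − 127) = 194.995 → 195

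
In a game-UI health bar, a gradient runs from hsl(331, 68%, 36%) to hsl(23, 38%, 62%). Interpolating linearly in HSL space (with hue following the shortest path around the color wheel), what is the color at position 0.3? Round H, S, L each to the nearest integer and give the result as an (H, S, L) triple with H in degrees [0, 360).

(347, 59, 44)

Hue: 23 − 331 = -308°, but |-308| > 180 so the shorter arc goes the other way: Δh = -308 + 360 = 52°.
H = 331 + 0.3 × (52) = 346.6 → 347°
S = 68 + 0.3 × (38 − 68) = 59 → 59%
L = 36 + 0.3 × (62 − 36) = 43.8 → 44%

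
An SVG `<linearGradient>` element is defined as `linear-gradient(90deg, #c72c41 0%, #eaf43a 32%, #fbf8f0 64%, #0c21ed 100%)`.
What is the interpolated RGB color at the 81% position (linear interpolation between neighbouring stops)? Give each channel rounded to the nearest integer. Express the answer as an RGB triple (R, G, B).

81% lies between the 64% and 100% stops, so the local fraction is t = (81 − 64)/(100 − 64) = 17/36 ≈ 0.4722.
#fbf8f0 → (251, 248, 240); #0c21ed → (12, 33, 237).
R = 251 + 0.4722 × (12 − 251) = 138.144 → 138
G = 248 + 0.4722 × (33 − 248) = 146.477 → 146
B = 240 + 0.4722 × (237 − 240) = 238.583 → 239

(138, 146, 239)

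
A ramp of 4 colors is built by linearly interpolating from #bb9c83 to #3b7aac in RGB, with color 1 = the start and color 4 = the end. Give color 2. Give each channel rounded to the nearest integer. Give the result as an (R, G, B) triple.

With 4 swatches and endpoints inclusive, swatch 2 sits at t = (2 − 1)/(4 − 1) = 1/3 ≈ 0.3333.
#bb9c83 → (187, 156, 131); #3b7aac → (59, 122, 172).
R = 187 + 0.3333 × (59 − 187) = 144.338 → 144
G = 156 + 0.3333 × (122 − 156) = 144.668 → 145
B = 131 + 0.3333 × (172 − 131) = 144.665 → 145

(144, 145, 145)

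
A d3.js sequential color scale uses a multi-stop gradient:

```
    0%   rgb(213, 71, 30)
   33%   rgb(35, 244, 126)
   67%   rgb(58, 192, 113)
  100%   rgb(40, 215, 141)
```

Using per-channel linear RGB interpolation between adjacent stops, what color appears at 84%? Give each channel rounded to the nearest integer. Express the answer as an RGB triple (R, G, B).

(49, 204, 127)

84% lies between the 67% and 100% stops, so the local fraction is t = (84 − 67)/(100 − 67) = 17/33 ≈ 0.5152.
R = 58 + 0.5152 × (40 − 58) = 48.726 → 49
G = 192 + 0.5152 × (215 − 192) = 203.85 → 204
B = 113 + 0.5152 × (141 − 113) = 127.426 → 127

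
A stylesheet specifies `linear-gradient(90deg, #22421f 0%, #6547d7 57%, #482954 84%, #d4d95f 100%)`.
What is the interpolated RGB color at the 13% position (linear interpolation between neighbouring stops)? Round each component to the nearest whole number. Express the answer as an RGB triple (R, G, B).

13% lies between the 0% and 57% stops, so the local fraction is t = (13 − 0)/(57 − 0) = 13/57 ≈ 0.2281.
#22421f → (34, 66, 31); #6547d7 → (101, 71, 215).
R = 34 + 0.2281 × (101 − 34) = 49.283 → 49
G = 66 + 0.2281 × (71 − 66) = 67.141 → 67
B = 31 + 0.2281 × (215 − 31) = 72.97 → 73

(49, 67, 73)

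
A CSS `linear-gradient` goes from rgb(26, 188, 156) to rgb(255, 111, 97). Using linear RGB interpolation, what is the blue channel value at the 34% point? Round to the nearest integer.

136

B = 156 + 0.34 × (97 − 156) = 135.94 → 136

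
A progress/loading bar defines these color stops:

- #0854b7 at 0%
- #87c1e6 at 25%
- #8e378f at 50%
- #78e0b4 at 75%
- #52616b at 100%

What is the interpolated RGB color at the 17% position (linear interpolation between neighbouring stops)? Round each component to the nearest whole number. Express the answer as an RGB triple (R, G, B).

(94, 158, 215)

17% lies between the 0% and 25% stops, so the local fraction is t = (17 − 0)/(25 − 0) = 17/25 ≈ 0.68.
#0854b7 → (8, 84, 183); #87c1e6 → (135, 193, 230).
R = 8 + 0.68 × (135 − 8) = 94.36 → 94
G = 84 + 0.68 × (193 − 84) = 158.12 → 158
B = 183 + 0.68 × (230 − 183) = 214.96 → 215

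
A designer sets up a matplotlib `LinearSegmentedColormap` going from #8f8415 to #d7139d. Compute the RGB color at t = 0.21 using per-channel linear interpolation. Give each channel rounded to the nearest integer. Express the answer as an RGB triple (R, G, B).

(158, 108, 50)

#8f8415 → (143, 132, 21); #d7139d → (215, 19, 157).
R = 143 + 0.21 × (215 − 143) = 143 + 0.21 × 72 = 158.12 → 158
G = 132 + 0.21 × (19 − 132) = 132 + 0.21 × -113 = 108.27 → 108
B = 21 + 0.21 × (157 − 21) = 21 + 0.21 × 136 = 49.56 → 50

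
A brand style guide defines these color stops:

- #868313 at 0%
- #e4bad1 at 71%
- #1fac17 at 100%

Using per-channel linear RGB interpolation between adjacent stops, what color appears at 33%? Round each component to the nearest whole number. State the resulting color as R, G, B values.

(178, 157, 107)

33% lies between the 0% and 71% stops, so the local fraction is t = (33 − 0)/(71 − 0) = 33/71 ≈ 0.4648.
#868313 → (134, 131, 19); #e4bad1 → (228, 186, 209).
R = 134 + 0.4648 × (228 − 134) = 177.691 → 178
G = 131 + 0.4648 × (186 − 131) = 156.564 → 157
B = 19 + 0.4648 × (209 − 19) = 107.312 → 107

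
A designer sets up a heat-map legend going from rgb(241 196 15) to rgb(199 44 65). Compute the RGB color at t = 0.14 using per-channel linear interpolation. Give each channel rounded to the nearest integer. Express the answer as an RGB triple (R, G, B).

(235, 175, 22)

R = 241 + 0.14 × (199 − 241) = 241 + 0.14 × -42 = 235.12 → 235
G = 196 + 0.14 × (44 − 196) = 196 + 0.14 × -152 = 174.72 → 175
B = 15 + 0.14 × (65 − 15) = 15 + 0.14 × 50 = 22 → 22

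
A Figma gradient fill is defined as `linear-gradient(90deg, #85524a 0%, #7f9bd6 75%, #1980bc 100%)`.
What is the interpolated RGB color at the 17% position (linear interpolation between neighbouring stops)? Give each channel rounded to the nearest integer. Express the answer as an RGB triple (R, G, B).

17% lies between the 0% and 75% stops, so the local fraction is t = (17 − 0)/(75 − 0) = 17/75 ≈ 0.2267.
#85524a → (133, 82, 74); #7f9bd6 → (127, 155, 214).
R = 133 + 0.2267 × (127 − 133) = 131.64 → 132
G = 82 + 0.2267 × (155 − 82) = 98.549 → 99
B = 74 + 0.2267 × (214 − 74) = 105.738 → 106

(132, 99, 106)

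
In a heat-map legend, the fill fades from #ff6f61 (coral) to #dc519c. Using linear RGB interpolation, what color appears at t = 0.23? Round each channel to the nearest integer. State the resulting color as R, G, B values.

#ff6f61 → (255, 111, 97); #dc519c → (220, 81, 156).
R = 255 + 0.23 × (220 − 255) = 255 + 0.23 × -35 = 246.95 → 247
G = 111 + 0.23 × (81 − 111) = 111 + 0.23 × -30 = 104.1 → 104
B = 97 + 0.23 × (156 − 97) = 97 + 0.23 × 59 = 110.57 → 111
So the blended color is (247, 104, 111), about #f7686f.

(247, 104, 111)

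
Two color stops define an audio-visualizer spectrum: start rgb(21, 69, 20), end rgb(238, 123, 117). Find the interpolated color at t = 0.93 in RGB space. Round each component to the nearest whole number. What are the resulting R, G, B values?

(223, 119, 110)

R = 21 + 0.93 × (238 − 21) = 21 + 0.93 × 217 = 222.81 → 223
G = 69 + 0.93 × (123 − 69) = 69 + 0.93 × 54 = 119.22 → 119
B = 20 + 0.93 × (117 − 20) = 20 + 0.93 × 97 = 110.21 → 110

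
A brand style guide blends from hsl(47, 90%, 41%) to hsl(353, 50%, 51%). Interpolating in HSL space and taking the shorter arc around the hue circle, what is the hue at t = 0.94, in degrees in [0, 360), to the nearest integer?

Hue: 353 − 47 = 306°, but |306| > 180 so the shorter arc goes the other way: Δh = 306 − 360 = -54°.
H = 47 + 0.94 × (-54) = -3.76 → -4 → -4 mod 360 = 356°

356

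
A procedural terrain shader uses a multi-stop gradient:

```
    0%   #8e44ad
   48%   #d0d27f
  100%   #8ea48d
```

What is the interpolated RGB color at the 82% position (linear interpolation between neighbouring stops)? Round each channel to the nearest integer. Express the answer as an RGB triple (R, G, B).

82% lies between the 48% and 100% stops, so the local fraction is t = (82 − 48)/(100 − 48) = 34/52 ≈ 0.6538.
#d0d27f → (208, 210, 127); #8ea48d → (142, 164, 141).
R = 208 + 0.6538 × (142 − 208) = 164.849 → 165
G = 210 + 0.6538 × (164 − 210) = 179.925 → 180
B = 127 + 0.6538 × (141 − 127) = 136.153 → 136

(165, 180, 136)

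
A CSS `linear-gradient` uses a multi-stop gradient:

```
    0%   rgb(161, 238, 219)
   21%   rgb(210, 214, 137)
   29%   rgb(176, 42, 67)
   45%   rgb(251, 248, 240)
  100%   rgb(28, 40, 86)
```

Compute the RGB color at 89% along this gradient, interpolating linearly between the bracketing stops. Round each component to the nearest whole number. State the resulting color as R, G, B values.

89% lies between the 45% and 100% stops, so the local fraction is t = (89 − 45)/(100 − 45) = 44/55 ≈ 0.8.
R = 251 + 0.8 × (28 − 251) = 72.6 → 73
G = 248 + 0.8 × (40 − 248) = 81.6 → 82
B = 240 + 0.8 × (86 − 240) = 116.8 → 117

(73, 82, 117)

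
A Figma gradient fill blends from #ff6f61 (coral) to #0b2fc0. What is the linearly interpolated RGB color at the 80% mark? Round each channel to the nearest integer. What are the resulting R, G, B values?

#ff6f61 → (255, 111, 97); #0b2fc0 → (11, 47, 192).
80% corresponds to t = 0.8.
R = 255 + 0.8 × (11 − 255) = 255 + 0.8 × -244 = 59.8 → 60
G = 111 + 0.8 × (47 − 111) = 111 + 0.8 × -64 = 59.8 → 60
B = 97 + 0.8 × (192 − 97) = 97 + 0.8 × 95 = 173 → 173

(60, 60, 173)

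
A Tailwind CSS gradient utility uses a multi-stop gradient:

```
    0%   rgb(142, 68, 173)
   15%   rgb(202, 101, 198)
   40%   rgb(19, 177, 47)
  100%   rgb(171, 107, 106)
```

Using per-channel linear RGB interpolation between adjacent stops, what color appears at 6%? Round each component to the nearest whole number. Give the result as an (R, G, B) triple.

6% lies between the 0% and 15% stops, so the local fraction is t = (6 − 0)/(15 − 0) = 6/15 ≈ 0.4.
R = 142 + 0.4 × (202 − 142) = 166 → 166
G = 68 + 0.4 × (101 − 68) = 81.2 → 81
B = 173 + 0.4 × (198 − 173) = 183 → 183

(166, 81, 183)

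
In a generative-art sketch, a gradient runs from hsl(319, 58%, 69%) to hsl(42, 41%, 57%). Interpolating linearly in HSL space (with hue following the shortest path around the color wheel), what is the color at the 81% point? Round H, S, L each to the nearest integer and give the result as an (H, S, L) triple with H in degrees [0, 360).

(26, 44, 59)

Hue: 42 − 319 = -277°, but |-277| > 180 so the shorter arc goes the other way: Δh = -277 + 360 = 83°.
H = 319 + 0.81 × (83) = 386.23 → 386 → 386 mod 360 = 26°
S = 58 + 0.81 × (41 − 58) = 44.23 → 44%
L = 69 + 0.81 × (57 − 69) = 59.28 → 59%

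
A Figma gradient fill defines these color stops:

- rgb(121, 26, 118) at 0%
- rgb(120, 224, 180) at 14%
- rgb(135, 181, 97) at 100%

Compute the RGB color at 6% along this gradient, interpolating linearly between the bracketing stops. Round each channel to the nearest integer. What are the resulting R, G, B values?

6% lies between the 0% and 14% stops, so the local fraction is t = (6 − 0)/(14 − 0) = 6/14 ≈ 0.4286.
R = 121 + 0.4286 × (120 − 121) = 120.571 → 121
G = 26 + 0.4286 × (224 − 26) = 110.863 → 111
B = 118 + 0.4286 × (180 − 118) = 144.573 → 145

(121, 111, 145)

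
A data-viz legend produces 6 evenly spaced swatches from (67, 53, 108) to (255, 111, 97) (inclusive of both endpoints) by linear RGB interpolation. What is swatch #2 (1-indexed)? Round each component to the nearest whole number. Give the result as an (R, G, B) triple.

(105, 65, 106)

With 6 swatches and endpoints inclusive, swatch 2 sits at t = (2 − 1)/(6 − 1) = 1/5 ≈ 0.2.
R = 67 + 0.2 × (255 − 67) = 104.6 → 105
G = 53 + 0.2 × (111 − 53) = 64.6 → 65
B = 108 + 0.2 × (97 − 108) = 105.8 → 106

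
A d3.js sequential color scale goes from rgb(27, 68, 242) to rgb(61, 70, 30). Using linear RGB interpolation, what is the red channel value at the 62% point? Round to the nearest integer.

48

R = 27 + 0.62 × (61 − 27) = 48.08 → 48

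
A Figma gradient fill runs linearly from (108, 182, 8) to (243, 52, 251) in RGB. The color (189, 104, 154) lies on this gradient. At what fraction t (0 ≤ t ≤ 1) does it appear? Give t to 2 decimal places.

0.60

Invert the lerp on the B channel (largest span, 243): t = (154 − 8) / (251 − 8) = 146/243 = 0.60082.
Check on R: (189 − 108)/(243 − 108) = 0.6 ✓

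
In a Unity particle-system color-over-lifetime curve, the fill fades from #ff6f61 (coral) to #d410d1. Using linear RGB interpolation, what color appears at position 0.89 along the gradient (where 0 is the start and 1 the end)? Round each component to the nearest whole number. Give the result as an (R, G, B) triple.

(217, 26, 197)

#ff6f61 → (255, 111, 97); #d410d1 → (212, 16, 209).
R = 255 + 0.89 × (212 − 255) = 255 + 0.89 × -43 = 216.73 → 217
G = 111 + 0.89 × (16 − 111) = 111 + 0.89 × -95 = 26.45 → 26
B = 97 + 0.89 × (209 − 97) = 97 + 0.89 × 112 = 196.68 → 197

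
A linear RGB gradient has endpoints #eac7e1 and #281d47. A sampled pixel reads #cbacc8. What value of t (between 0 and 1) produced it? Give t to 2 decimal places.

Invert the lerp on the R channel (largest span, 194): t = (203 − 234) / (40 − 234) = -31/-194 = 0.15979.
Check on G: (172 − 199)/(29 − 199) = 0.1588 ✓

0.16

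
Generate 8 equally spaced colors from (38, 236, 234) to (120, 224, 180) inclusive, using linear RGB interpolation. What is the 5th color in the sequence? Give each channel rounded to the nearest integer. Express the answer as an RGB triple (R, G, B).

(85, 229, 203)

With 8 swatches and endpoints inclusive, swatch 5 sits at t = (5 − 1)/(8 − 1) = 4/7 ≈ 0.5714.
R = 38 + 0.5714 × (120 − 38) = 84.855 → 85
G = 236 + 0.5714 × (224 − 236) = 229.143 → 229
B = 234 + 0.5714 × (180 − 234) = 203.144 → 203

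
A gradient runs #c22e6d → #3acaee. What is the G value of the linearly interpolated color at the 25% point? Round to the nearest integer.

85

G₁ = 46 (from #c22e6d), G₂ = 202 (from #3acaee).
G = 46 + 0.25 × (202 − 46) = 85 → 85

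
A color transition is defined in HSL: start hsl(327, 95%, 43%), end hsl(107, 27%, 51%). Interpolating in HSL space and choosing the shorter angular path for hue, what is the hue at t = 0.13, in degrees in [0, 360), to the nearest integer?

Hue: 107 − 327 = -220°, but |-220| > 180 so the shorter arc goes the other way: Δh = -220 + 360 = 140°.
H = 327 + 0.13 × (140) = 345.2 → 345°

345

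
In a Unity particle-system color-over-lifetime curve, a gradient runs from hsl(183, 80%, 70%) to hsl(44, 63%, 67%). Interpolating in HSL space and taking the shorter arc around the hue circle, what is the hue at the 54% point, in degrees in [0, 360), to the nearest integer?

108

Hue arc: Δh = 44 − 183 = -139° (|Δh| ≤ 180, already the shorter path).
H = 183 + 0.54 × (-139) = 107.94 → 108°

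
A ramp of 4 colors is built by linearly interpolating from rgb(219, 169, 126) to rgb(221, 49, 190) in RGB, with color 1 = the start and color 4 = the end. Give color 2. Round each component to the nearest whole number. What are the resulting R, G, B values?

With 4 swatches and endpoints inclusive, swatch 2 sits at t = (2 − 1)/(4 − 1) = 1/3 ≈ 0.3333.
R = 219 + 0.3333 × (221 − 219) = 219.667 → 220
G = 169 + 0.3333 × (49 − 169) = 129.004 → 129
B = 126 + 0.3333 × (190 − 126) = 147.331 → 147

(220, 129, 147)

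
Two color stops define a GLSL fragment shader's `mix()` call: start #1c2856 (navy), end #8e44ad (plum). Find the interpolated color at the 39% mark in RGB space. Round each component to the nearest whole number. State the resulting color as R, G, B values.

(72, 51, 120)

#1c2856 → (28, 40, 86); #8e44ad → (142, 68, 173).
39% corresponds to t = 0.39.
R = 28 + 0.39 × (142 − 28) = 28 + 0.39 × 114 = 72.46 → 72
G = 40 + 0.39 × (68 − 40) = 40 + 0.39 × 28 = 50.92 → 51
B = 86 + 0.39 × (173 − 86) = 86 + 0.39 × 87 = 119.93 → 120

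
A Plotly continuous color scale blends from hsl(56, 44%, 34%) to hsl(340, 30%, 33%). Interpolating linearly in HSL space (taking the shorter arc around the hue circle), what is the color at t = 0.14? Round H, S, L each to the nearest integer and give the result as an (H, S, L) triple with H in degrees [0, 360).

(45, 42, 34)

Hue: 340 − 56 = 284°, but |284| > 180 so the shorter arc goes the other way: Δh = 284 − 360 = -76°.
H = 56 + 0.14 × (-76) = 45.36 → 45°
S = 44 + 0.14 × (30 − 44) = 42.04 → 42%
L = 34 + 0.14 × (33 − 34) = 33.86 → 34%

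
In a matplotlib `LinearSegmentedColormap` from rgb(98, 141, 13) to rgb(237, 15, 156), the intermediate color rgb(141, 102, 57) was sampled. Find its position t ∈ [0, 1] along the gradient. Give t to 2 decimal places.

Invert the lerp on the B channel (largest span, 143): t = (57 − 13) / (156 − 13) = 44/143 = 0.30769.
Check on R: (141 − 98)/(237 − 98) = 0.3094 ✓

0.31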